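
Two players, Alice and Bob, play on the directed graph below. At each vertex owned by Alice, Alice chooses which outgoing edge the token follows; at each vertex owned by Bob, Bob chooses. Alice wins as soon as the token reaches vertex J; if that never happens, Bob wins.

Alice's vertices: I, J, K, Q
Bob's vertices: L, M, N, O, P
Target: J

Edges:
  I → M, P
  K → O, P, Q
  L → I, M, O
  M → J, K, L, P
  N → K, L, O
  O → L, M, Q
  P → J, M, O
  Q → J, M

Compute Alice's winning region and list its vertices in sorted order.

A0 = {J}
A1: add {Q} — Q (Alice) has Q→J.
A2: add {K} — K (Alice) has K→Q.
A3 = A2; e.g. I (Alice) has no edge into A2. Fixed point.
Alice's winning region = {J, K, Q}.

J, K, Q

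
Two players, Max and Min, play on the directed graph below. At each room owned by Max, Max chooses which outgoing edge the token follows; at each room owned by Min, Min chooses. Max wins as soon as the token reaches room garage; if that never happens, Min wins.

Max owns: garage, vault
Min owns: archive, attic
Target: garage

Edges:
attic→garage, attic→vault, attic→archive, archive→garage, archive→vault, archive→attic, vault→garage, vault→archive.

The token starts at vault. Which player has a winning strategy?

A0 = {garage}
A1: add {vault} — vault (Max) has vault→garage.
A2 = A1; e.g. attic (Min) can still go to archive. Fixed point.
vault ∈ A1, so Max can force the target.

Max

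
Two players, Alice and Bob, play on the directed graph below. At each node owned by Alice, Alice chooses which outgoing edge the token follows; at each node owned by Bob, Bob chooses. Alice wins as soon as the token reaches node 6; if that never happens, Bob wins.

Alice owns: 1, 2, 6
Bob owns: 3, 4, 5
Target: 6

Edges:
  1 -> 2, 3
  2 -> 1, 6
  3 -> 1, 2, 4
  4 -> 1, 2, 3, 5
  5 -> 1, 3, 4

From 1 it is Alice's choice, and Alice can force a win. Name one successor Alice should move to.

A0 = {6}
A1: add {2} — 2 (Alice) has 2→6.
A2: add {1} — 1 (Alice) has 1→2.
A3 = A2; e.g. 3 (Bob) can still go to 4. Fixed point.
From 1, successor 2 is in the attractor (rank 1); the other successor 3 is not.

2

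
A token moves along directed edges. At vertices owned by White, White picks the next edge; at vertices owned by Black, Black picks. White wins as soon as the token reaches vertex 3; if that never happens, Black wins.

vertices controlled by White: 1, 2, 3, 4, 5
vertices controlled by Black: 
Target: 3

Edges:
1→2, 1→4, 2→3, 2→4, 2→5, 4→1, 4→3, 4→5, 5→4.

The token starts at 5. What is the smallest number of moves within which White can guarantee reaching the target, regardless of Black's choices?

A0 = {3}
A1: add {2, 4} — 2 (White) has 2→3; 4 (White) has 4→3.
A2: add {1, 5} — 1 (White) has 1→2; 5 (White) has 5→4.
A2 = all vertices. Fixed point.
5 enters the attractor at level 2, so White can force the target in 2 moves from there.

2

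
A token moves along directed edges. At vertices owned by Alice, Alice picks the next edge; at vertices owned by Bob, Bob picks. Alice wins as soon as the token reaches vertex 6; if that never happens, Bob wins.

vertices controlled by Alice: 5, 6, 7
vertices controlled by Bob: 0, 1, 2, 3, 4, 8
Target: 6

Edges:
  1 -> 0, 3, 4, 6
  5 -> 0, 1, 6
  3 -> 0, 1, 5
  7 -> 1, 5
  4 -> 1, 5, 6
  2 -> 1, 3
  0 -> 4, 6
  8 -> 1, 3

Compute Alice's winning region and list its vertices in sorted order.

A0 = {6}
A1: add {5} — 5 (Alice) has 5→6.
A2: add {7} — 7 (Alice) has 7→5.
A3 = A2; e.g. 0 (Bob) can still go to 4. Fixed point.
Alice's winning region = {5, 6, 7}.

5, 6, 7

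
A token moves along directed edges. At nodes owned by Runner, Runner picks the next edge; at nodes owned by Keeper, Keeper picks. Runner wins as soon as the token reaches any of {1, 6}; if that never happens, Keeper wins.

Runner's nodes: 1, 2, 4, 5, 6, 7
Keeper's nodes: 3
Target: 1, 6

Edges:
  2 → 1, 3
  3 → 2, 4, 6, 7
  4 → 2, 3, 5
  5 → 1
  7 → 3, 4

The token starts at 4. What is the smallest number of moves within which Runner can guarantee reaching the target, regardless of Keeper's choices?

2

A0 = {1, 6}
A1: add {2, 5} — 2 (Runner) has 2→1; 5 (Runner) has 5→1.
A2: add {4} — 4 (Runner) has 4→2.
4 enters the attractor at level 2, so Runner can force the target in 2 moves from there.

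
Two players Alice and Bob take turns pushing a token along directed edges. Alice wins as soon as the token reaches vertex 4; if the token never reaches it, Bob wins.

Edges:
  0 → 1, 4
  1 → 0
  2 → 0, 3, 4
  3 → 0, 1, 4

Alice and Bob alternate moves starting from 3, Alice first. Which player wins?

Alice

Track states (vertex, player-to-move).
A0 = {(4,Alice), (4,Bob)}
A1: add {(0,Alice), (2,Alice), (3,Alice)}.
(3,Alice) ∈ A1 ⇒ Alice forces the target.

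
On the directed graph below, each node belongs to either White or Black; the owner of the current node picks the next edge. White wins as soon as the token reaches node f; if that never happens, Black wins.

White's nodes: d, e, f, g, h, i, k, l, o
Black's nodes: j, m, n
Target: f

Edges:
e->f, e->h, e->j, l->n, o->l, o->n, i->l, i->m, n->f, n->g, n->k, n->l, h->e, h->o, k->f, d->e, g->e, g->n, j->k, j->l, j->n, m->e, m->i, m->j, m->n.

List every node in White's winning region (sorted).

A0 = {f}
A1: add {e, k} — e (White) has e→f; k (White) has k→f.
A2: add {d, g, h} — d (White) has d→e; g (White) has g→e; h (White) has h→e.
A3 = A2; e.g. i (White) has no edge into A2. Fixed point.
White's winning region = {d, e, f, g, h, k}.

d, e, f, g, h, k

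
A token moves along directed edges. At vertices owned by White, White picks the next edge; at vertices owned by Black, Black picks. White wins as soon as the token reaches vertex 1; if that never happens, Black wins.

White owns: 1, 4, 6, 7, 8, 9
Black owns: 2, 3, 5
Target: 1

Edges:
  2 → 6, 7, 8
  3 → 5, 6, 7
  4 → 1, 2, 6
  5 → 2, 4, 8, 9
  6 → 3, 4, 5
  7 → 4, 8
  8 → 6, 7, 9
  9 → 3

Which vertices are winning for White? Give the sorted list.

1, 2, 4, 6, 7, 8

A0 = {1}
A1: add {4} — 4 (White) has 4→1.
A2: add {6, 7} — 6 (White) has 6→4; 7 (White) has 7→4.
A3: add {8} — 8 (White) has 8→6.
A4: add {2} — 2 (Black): all of {6, 7, 8} already in.
A5 = A4; e.g. 3 (Black) can still go to 5. Fixed point.
White's winning region = {1, 2, 4, 6, 7, 8}.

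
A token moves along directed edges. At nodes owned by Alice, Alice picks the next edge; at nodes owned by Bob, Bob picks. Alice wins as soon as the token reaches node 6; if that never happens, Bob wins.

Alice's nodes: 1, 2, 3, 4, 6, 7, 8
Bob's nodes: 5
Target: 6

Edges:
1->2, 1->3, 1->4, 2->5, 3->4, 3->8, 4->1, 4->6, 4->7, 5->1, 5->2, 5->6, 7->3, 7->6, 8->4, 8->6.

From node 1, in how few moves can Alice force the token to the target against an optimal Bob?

2

A0 = {6}
A1: add {4, 7, 8} — 4 (Alice) has 4→6; 7 (Alice) has 7→6; 8 (Alice) has 8→6.
A2: add {1, 3} — 1 (Alice) has 1→4; 3 (Alice) has 3→4.
A3 = A2; e.g. 2 (Alice) has no edge into A2. Fixed point.
1 enters the attractor at level 2, so Alice can force the target in 2 moves from there.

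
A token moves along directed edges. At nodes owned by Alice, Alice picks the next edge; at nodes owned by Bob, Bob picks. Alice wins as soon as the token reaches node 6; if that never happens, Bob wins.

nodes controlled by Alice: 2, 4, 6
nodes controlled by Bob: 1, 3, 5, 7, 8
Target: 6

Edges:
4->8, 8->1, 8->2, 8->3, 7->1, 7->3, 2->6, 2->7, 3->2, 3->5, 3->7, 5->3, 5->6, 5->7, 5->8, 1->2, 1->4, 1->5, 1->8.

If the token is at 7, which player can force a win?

Bob

A0 = {6}
A1: add {2} — 2 (Alice) has 2→6.
A2 = A1; e.g. 1 (Bob) can still go to 4. Fixed point.
7 never enters the attractor, so Bob can avoid the target forever.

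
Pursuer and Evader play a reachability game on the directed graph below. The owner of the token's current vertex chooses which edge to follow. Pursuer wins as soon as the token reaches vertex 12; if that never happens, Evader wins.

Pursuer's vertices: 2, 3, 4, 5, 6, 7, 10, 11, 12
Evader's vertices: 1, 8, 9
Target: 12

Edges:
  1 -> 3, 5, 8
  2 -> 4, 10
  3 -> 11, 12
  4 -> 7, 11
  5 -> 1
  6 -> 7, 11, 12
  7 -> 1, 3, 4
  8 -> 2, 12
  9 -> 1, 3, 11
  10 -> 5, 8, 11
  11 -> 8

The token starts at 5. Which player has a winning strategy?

Evader

A0 = {12}
A1: add {3, 6} — 3 (Pursuer) has 3→12; 6 (Pursuer) has 6→12.
A2: add {7} — 7 (Pursuer) has 7→3.
A3: add {4} — 4 (Pursuer) has 4→7.
A4: add {2} — 2 (Pursuer) has 2→4.
A5: add {8} — 8 (Evader): all of {2, 12} already in.
A6: add {10, 11} — 10 (Pursuer) has 10→8; 11 (Pursuer) has 11→8.
A7 = A6; e.g. 1 (Evader) can still go to 5. Fixed point.
5 never enters the attractor, so Evader can avoid the target forever.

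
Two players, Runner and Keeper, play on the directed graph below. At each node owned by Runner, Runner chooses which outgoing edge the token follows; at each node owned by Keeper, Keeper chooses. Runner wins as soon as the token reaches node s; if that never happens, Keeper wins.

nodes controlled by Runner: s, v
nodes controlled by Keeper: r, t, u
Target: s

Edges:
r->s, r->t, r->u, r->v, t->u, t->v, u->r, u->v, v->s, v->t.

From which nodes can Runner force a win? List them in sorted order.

A0 = {s}
A1: add {v} — v (Runner) has v→s.
A2 = A1; e.g. r (Keeper) can still go to t. Fixed point.
Runner's winning region = {s, v}.

s, v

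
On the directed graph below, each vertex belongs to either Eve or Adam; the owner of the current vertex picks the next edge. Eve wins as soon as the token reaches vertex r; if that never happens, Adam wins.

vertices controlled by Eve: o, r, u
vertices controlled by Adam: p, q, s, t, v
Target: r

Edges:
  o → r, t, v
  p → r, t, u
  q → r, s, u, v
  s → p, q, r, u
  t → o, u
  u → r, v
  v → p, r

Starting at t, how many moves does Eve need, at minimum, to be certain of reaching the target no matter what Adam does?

2

A0 = {r}
A1: add {o, u} — o (Eve) has o→r; u (Eve) has u→r.
A2: add {t} — t (Adam): all of {o, u} already in.
t enters the attractor at level 2, so Eve can force the target in 2 moves from there.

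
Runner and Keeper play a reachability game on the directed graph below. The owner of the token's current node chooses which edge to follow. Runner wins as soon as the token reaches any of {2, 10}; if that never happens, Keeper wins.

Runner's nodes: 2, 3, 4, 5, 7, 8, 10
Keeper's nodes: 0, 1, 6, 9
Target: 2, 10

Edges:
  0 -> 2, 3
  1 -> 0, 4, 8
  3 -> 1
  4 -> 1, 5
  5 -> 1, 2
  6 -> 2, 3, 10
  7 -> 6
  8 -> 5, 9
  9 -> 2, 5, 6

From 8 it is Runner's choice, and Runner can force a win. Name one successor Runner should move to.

A0 = {2, 10}
A1: add {5} — 5 (Runner) has 5→2.
A2: add {4, 8} — 4 (Runner) has 4→5; 8 (Runner) has 8→5.
A3 = A2; e.g. 0 (Keeper) can still go to 3. Fixed point.
From 8, successor 5 is in the attractor (rank 1); the other successor 9 is not.

5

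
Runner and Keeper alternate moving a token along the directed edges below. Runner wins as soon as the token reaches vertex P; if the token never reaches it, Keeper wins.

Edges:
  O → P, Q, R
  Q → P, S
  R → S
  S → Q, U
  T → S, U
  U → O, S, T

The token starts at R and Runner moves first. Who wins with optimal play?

Keeper

Track states (vertex, player-to-move).
A0 = {(P,Runner), (P,Keeper)}
A1: add {(O,Runner), (Q,Runner)}.
A2 = A1; e.g. (O,Keeper) stays out. (R,Runner) never enters ⇒ Keeper avoids the target.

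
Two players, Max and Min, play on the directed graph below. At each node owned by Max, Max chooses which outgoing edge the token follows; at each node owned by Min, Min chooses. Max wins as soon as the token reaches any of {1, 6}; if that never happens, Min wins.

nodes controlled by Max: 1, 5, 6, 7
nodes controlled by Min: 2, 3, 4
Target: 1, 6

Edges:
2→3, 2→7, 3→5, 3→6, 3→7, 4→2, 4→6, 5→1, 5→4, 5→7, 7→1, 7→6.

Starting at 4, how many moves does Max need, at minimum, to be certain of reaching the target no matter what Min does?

4

A0 = {1, 6}
A1: add {5, 7} — 5 (Max) has 5→1; 7 (Max) has 7→1.
A2: add {3} — 3 (Min): all of {5, 6, 7} already in.
A3: add {2} — 2 (Min): all of {3, 7} already in.
A4: add {4} — 4 (Min): all of {2, 6} already in.
A4 = all vertices. Fixed point.
4 enters the attractor at level 4, so Max can force the target in 4 moves from there.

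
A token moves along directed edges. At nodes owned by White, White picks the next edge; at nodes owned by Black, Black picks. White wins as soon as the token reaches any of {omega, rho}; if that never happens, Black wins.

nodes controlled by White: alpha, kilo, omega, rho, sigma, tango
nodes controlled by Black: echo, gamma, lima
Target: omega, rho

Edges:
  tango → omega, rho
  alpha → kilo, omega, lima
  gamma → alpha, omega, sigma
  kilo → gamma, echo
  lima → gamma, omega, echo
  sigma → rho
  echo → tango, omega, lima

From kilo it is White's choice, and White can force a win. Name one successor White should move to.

gamma

A0 = {omega, rho}
A1: add {alpha, sigma, tango} — tango (White) has tango→omega; alpha (White) has alpha→omega; sigma (White) has sigma→rho.
A2: add {gamma} — gamma (Black): all of {alpha, omega, sigma} already in.
A3: add {kilo} — kilo (White) has kilo→gamma.
A4 = A3; e.g. lima (Black) can still go to echo. Fixed point.
From kilo, successor gamma is in the attractor (rank 2); the other successor echo is not.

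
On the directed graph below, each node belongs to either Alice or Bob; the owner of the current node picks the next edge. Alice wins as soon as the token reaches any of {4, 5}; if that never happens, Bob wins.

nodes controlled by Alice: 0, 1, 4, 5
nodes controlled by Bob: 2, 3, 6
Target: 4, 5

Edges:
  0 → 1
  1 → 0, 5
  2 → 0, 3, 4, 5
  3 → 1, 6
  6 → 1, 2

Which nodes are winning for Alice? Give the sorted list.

A0 = {4, 5}
A1: add {1} — 1 (Alice) has 1→5.
A2: add {0} — 0 (Alice) has 0→1.
A3 = A2; e.g. 2 (Bob) can still go to 3. Fixed point.
Alice's winning region = {0, 1, 4, 5}.

0, 1, 4, 5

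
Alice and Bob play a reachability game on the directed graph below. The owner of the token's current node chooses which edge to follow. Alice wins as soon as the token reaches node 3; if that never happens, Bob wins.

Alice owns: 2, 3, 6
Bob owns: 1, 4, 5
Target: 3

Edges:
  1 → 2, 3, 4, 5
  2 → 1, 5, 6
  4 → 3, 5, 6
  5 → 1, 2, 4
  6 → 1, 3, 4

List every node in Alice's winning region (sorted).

A0 = {3}
A1: add {6} — 6 (Alice) has 6→3.
A2: add {2} — 2 (Alice) has 2→6.
A3 = A2; e.g. 1 (Bob) can still go to 4. Fixed point.
Alice's winning region = {2, 3, 6}.

2, 3, 6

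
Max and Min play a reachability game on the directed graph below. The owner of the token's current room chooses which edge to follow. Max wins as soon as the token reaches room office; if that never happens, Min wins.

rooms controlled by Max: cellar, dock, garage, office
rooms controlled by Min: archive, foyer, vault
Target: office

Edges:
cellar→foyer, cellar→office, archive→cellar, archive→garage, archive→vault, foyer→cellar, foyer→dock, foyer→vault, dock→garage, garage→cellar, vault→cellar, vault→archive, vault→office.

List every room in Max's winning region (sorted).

A0 = {office}
A1: add {cellar} — cellar (Max) has cellar→office.
A2: add {garage} — garage (Max) has garage→cellar.
A3: add {dock} — dock (Max) has dock→garage.
A4 = A3; e.g. archive (Min) can still go to vault. Fixed point.
Max's winning region = {cellar, dock, garage, office}.

cellar, dock, garage, office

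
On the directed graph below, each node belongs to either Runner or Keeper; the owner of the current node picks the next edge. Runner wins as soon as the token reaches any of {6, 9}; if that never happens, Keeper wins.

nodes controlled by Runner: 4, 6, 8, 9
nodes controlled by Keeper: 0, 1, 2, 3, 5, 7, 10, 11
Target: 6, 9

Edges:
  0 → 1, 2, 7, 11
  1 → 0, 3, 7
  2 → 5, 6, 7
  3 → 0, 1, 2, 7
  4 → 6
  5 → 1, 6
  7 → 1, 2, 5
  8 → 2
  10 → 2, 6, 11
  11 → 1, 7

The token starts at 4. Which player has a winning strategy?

A0 = {6, 9}
A1: add {4} — 4 (Runner) has 4→6.
A2 = A1; e.g. 0 (Keeper) can still go to 1. Fixed point.
4 ∈ A1, so Runner can force the target.

Runner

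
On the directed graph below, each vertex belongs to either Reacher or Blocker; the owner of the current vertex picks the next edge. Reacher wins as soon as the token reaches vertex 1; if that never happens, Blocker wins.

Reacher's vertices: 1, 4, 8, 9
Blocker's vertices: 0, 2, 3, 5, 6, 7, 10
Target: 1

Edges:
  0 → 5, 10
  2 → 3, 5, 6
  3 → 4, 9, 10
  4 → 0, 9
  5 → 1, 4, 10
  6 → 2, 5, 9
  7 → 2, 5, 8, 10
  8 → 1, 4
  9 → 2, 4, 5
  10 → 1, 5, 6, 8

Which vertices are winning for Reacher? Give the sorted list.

1, 8

A0 = {1}
A1: add {8} — 8 (Reacher) has 8→1.
A2 = A1; e.g. 0 (Blocker) can still go to 5. Fixed point.
Reacher's winning region = {1, 8}.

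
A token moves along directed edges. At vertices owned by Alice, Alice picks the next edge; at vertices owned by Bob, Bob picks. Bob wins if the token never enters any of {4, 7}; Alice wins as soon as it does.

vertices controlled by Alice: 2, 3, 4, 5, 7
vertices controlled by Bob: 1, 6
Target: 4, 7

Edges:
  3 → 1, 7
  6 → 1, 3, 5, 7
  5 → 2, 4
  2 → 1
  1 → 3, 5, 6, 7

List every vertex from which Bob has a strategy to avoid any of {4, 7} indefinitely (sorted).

A0 = {4, 7}
A1: add {3, 5} — 3 (Alice) has 3→7; 5 (Alice) has 5→4.
A2 = A1; e.g. 1 (Bob) can still go to 6. Fixed point.
Alice's attractor = {3, 4, 5, 7}; Bob avoids the target exactly from the complement.

1, 2, 6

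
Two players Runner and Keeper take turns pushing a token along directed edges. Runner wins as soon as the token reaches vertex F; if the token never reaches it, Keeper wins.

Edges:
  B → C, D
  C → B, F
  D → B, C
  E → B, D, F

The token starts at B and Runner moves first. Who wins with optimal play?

Track states (vertex, player-to-move).
A0 = {(F,Runner), (F,Keeper)}
A1: add {(C,Runner), (E,Runner)}.
A2 = A1; e.g. (B,Runner) stays out. (B,Runner) never enters ⇒ Keeper avoids the target.

Keeper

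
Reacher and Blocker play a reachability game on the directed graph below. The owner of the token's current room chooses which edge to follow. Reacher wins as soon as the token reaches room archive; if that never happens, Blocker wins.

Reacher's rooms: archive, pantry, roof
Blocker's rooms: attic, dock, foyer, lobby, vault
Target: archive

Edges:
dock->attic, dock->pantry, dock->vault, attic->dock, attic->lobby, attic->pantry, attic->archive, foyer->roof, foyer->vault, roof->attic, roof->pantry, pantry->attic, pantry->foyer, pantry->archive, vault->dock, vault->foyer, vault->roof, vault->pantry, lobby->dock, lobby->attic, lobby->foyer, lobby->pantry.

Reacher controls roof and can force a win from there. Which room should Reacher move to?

pantry

A0 = {archive}
A1: add {pantry} — pantry (Reacher) has pantry→archive.
A2: add {roof} — roof (Reacher) has roof→pantry.
A3 = A2; e.g. dock (Blocker) can still go to attic. Fixed point.
From roof, successor pantry is in the attractor (rank 1); the other successor attic is not.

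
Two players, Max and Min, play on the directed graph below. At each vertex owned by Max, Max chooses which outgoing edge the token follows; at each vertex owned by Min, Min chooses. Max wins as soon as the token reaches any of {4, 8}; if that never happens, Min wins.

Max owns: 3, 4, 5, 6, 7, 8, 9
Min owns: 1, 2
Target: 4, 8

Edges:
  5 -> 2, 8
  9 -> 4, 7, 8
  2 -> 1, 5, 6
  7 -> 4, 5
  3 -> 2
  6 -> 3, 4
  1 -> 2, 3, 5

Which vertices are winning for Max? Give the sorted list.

A0 = {4, 8}
A1: add {5, 6, 7, 9} — 5 (Max) has 5→8; 6 (Max) has 6→4; 7 (Max) has 7→4; 9 (Max) has 9→4.
A2 = A1; e.g. 1 (Min) can still go to 2. Fixed point.
Max's winning region = {4, 5, 6, 7, 8, 9}.

4, 5, 6, 7, 8, 9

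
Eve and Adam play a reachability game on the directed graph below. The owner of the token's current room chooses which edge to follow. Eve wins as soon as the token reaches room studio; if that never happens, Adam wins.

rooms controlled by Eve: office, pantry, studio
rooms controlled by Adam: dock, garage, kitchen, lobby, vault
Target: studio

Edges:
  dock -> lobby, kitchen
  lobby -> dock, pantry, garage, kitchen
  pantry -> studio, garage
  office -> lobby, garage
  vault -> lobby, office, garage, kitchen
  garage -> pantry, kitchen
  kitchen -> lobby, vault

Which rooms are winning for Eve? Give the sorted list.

A0 = {studio}
A1: add {pantry} — pantry (Eve) has pantry→studio.
A2 = A1; e.g. dock (Adam) can still go to lobby. Fixed point.
Eve's winning region = {pantry, studio}.

pantry, studio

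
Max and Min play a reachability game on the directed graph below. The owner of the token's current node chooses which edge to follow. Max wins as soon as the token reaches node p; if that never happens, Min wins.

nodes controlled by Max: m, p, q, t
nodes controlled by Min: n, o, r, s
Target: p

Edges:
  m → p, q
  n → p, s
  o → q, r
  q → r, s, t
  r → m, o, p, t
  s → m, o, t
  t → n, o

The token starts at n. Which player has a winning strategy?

A0 = {p}
A1: add {m} — m (Max) has m→p.
A2 = A1; e.g. n (Min) can still go to s. Fixed point.
n never enters the attractor, so Min can avoid the target forever.

Min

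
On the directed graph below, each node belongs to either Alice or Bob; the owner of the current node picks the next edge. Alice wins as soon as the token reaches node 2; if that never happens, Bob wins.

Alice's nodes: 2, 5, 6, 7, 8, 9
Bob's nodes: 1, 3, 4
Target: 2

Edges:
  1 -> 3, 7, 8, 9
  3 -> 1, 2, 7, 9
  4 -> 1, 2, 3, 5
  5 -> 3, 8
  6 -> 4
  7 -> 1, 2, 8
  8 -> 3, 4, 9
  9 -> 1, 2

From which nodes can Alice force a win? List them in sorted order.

A0 = {2}
A1: add {7, 9} — 7 (Alice) has 7→2; 9 (Alice) has 9→2.
A2: add {8} — 8 (Alice) has 8→9.
A3: add {5} — 5 (Alice) has 5→8.
A4 = A3; e.g. 1 (Bob) can still go to 3. Fixed point.
Alice's winning region = {2, 5, 7, 8, 9}.

2, 5, 7, 8, 9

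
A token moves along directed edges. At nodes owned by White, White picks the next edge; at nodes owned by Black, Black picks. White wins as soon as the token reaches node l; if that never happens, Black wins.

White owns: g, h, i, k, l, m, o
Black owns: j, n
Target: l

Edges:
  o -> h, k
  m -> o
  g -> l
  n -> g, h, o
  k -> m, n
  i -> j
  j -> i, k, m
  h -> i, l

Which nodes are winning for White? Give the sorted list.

g, h, k, l, m, n, o

A0 = {l}
A1: add {g, h} — g (White) has g→l; h (White) has h→l.
A2: add {o} — o (White) has o→h.
A3: add {m, n} — m (White) has m→o; n (Black): all of {g, h, o} already in.
A4: add {k} — k (White) has k→m.
A5 = A4; e.g. i (White) has no edge into A4. Fixed point.
White's winning region = {g, h, k, l, m, n, o}.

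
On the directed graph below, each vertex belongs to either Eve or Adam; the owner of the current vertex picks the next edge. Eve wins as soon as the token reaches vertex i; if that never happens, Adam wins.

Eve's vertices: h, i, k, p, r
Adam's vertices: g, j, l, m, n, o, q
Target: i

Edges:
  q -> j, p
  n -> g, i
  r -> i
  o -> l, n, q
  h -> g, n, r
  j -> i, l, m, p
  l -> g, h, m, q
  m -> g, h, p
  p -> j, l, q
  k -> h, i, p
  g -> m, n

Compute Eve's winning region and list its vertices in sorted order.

h, i, k, r

A0 = {i}
A1: add {k, r} — k (Eve) has k→i; r (Eve) has r→i.
A2: add {h} — h (Eve) has h→r.
A3 = A2; e.g. g (Adam) can still go to m. Fixed point.
Eve's winning region = {h, i, k, r}.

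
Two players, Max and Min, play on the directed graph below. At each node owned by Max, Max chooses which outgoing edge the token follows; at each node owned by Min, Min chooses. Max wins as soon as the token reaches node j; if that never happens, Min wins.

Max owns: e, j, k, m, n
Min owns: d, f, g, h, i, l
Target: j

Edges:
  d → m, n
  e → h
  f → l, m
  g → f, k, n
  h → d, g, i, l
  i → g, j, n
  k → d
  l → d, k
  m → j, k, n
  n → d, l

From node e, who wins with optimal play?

A0 = {j}
A1: add {m} — m (Max) has m→j.
A2 = A1; e.g. d (Min) can still go to n. Fixed point.
e never enters the attractor, so Min can avoid the target forever.

Min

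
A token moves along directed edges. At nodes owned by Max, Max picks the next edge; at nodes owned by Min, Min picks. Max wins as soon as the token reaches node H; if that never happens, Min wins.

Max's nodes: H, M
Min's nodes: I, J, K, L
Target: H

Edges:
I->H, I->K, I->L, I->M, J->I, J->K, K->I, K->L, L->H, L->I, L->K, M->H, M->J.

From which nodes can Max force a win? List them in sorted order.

A0 = {H}
A1: add {M} — M (Max) has M→H.
A2 = A1; e.g. I (Min) can still go to K. Fixed point.
Max's winning region = {H, M}.

H, M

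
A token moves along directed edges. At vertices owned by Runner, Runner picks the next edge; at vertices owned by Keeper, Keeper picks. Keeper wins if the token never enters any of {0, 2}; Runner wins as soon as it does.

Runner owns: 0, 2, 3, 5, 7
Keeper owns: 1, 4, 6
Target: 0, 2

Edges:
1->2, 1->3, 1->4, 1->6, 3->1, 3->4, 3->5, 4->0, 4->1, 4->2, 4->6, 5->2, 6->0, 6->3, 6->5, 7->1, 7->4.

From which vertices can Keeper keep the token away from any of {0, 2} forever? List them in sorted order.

1, 4, 7

A0 = {0, 2}
A1: add {5} — 5 (Runner) has 5→2.
A2: add {3} — 3 (Runner) has 3→5.
A3: add {6} — 6 (Keeper): all of {0, 3, 5} already in.
A4 = A3; e.g. 1 (Keeper) can still go to 4. Fixed point.
Runner's attractor = {0, 2, 3, 5, 6}; Keeper avoids the target exactly from the complement.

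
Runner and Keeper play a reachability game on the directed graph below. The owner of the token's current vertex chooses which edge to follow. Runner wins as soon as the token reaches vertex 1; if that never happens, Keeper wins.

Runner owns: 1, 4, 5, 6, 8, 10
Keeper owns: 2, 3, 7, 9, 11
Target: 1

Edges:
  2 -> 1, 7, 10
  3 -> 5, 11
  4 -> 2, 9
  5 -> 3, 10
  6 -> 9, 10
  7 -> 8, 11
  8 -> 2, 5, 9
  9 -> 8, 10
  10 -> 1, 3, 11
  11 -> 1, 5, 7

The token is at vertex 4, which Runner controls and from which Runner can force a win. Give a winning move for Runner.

9

A0 = {1}
A1: add {10} — 10 (Runner) has 10→1.
A2: add {5, 6} — 5 (Runner) has 5→10; 6 (Runner) has 6→10.
A3: add {8} — 8 (Runner) has 8→5.
A4: add {9} — 9 (Keeper): all of {8, 10} already in.
A5: add {4} — 4 (Runner) has 4→9.
A6 = A5; e.g. 2 (Keeper) can still go to 7. Fixed point.
From 4, successor 9 is in the attractor (rank 4); the other successor 2 is not.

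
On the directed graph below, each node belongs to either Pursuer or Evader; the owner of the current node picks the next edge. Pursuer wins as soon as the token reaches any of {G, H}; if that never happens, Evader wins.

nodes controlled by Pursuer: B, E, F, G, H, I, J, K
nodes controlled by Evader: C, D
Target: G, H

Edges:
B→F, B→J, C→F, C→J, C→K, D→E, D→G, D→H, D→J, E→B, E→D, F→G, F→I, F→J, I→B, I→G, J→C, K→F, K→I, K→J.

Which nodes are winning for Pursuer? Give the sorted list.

B, E, F, G, H, I, K

A0 = {G, H}
A1: add {F, I} — F (Pursuer) has F→G; I (Pursuer) has I→G.
A2: add {B, K} — B (Pursuer) has B→F; K (Pursuer) has K→F.
A3: add {E} — E (Pursuer) has E→B.
A4 = A3; e.g. C (Evader) can still go to J. Fixed point.
Pursuer's winning region = {B, E, F, G, H, I, K}.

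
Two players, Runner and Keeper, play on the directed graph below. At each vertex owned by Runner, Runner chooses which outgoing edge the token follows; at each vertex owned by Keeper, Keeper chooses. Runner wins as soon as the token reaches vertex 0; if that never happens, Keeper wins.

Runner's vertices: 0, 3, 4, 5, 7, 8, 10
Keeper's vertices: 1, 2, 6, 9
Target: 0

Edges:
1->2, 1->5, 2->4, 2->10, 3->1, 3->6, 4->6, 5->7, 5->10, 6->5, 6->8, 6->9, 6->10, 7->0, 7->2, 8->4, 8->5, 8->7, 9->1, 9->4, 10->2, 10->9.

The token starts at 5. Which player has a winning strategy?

A0 = {0}
A1: add {7} — 7 (Runner) has 7→0.
A2: add {5, 8} — 5 (Runner) has 5→7; 8 (Runner) has 8→7.
A3 = A2; e.g. 1 (Keeper) can still go to 2. Fixed point.
5 ∈ A2, so Runner can force the target.

Runner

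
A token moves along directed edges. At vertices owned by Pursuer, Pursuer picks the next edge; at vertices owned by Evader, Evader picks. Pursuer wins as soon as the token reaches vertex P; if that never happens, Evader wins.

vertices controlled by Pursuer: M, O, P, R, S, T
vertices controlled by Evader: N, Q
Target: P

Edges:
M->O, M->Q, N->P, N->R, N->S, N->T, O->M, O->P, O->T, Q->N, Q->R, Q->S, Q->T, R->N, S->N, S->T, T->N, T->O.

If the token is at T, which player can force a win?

A0 = {P}
A1: add {O} — O (Pursuer) has O→P.
A2: add {M, T} — M (Pursuer) has M→O; T (Pursuer) has T→O.
T ∈ A2, so Pursuer can force the target.

Pursuer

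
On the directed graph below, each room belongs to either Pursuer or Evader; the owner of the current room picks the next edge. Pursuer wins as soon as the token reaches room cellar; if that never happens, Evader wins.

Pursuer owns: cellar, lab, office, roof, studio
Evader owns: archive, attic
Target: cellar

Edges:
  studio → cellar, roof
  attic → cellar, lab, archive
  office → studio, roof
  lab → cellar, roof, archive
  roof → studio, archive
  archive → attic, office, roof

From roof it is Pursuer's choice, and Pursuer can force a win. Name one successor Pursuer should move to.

studio

A0 = {cellar}
A1: add {lab, studio} — studio (Pursuer) has studio→cellar; lab (Pursuer) has lab→cellar.
A2: add {office, roof} — office (Pursuer) has office→studio; roof (Pursuer) has roof→studio.
A3 = A2; e.g. attic (Evader) can still go to archive. Fixed point.
From roof, successor studio is in the attractor (rank 1); the other successor archive is not.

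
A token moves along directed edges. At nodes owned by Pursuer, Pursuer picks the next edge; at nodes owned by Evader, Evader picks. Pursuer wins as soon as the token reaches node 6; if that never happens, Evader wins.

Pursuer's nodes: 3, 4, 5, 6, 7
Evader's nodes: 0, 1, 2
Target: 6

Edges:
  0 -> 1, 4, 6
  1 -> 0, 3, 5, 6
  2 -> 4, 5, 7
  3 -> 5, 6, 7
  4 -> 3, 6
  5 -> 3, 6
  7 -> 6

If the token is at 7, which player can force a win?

A0 = {6}
A1: add {3, 4, 5, 7} — 3 (Pursuer) has 3→6; 4 (Pursuer) has 4→6; 5 (Pursuer) has 5→6; 7 (Pursuer) has 7→6.
7 ∈ A1, so Pursuer can force the target.

Pursuer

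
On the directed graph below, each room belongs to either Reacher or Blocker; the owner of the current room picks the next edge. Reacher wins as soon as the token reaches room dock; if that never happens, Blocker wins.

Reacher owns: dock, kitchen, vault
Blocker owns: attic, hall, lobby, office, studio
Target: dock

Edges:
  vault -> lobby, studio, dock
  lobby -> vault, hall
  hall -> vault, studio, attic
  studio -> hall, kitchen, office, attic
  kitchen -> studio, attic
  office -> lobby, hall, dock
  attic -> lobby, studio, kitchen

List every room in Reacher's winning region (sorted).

dock, vault

A0 = {dock}
A1: add {vault} — vault (Reacher) has vault→dock.
A2 = A1; e.g. lobby (Blocker) can still go to hall. Fixed point.
Reacher's winning region = {dock, vault}.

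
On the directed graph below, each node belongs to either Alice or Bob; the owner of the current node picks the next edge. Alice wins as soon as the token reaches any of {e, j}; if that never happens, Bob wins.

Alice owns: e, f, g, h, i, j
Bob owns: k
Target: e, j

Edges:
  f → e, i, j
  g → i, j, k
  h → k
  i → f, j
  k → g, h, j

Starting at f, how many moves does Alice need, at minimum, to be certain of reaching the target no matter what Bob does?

A0 = {e, j}
A1: add {f, g, i} — f (Alice) has f→e; g (Alice) has g→j; i (Alice) has i→j.
A2 = A1; e.g. h (Alice) has no edge into A1. Fixed point.
f enters the attractor at level 1, so Alice can force the target in 1 move from there.

1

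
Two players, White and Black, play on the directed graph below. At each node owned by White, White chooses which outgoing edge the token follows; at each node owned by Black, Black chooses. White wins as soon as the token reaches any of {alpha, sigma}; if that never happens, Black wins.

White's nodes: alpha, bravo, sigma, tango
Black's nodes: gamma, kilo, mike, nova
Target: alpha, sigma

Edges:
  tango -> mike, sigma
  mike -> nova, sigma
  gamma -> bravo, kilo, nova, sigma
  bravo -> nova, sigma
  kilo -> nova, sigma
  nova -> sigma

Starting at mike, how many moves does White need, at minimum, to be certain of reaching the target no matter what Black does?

2

A0 = {alpha, sigma}
A1: add {bravo, nova, tango} — tango (White) has tango→sigma; bravo (White) has bravo→sigma; nova (Black): all of {sigma} already in.
A2: add {kilo, mike} — mike (Black): all of {nova, sigma} already in; kilo (Black): all of {nova, sigma} already in.
mike enters the attractor at level 2, so White can force the target in 2 moves from there.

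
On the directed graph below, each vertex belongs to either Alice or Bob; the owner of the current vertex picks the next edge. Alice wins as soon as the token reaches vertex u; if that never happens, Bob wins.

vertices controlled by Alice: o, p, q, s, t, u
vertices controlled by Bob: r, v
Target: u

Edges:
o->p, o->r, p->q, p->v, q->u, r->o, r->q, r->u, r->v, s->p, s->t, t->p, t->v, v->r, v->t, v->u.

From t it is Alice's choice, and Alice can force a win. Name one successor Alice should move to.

p

A0 = {u}
A1: add {q} — q (Alice) has q→u.
A2: add {p} — p (Alice) has p→q.
A3: add {o, s, t} — o (Alice) has o→p; s (Alice) has s→p; t (Alice) has t→p.
A4 = A3; e.g. r (Bob) can still go to v. Fixed point.
From t, successor p is in the attractor (rank 2); the other successor v is not.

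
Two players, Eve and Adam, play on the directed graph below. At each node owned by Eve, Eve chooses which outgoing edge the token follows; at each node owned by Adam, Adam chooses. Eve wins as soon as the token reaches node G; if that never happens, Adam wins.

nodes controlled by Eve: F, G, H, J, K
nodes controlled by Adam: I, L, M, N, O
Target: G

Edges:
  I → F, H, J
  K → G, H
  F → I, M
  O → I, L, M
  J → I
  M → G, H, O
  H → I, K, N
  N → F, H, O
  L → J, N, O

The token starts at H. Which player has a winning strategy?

A0 = {G}
A1: add {K} — K (Eve) has K→G.
A2: add {H} — H (Eve) has H→K.
A3 = A2; e.g. F (Eve) has no edge into A2. Fixed point.
H ∈ A2, so Eve can force the target.

Eve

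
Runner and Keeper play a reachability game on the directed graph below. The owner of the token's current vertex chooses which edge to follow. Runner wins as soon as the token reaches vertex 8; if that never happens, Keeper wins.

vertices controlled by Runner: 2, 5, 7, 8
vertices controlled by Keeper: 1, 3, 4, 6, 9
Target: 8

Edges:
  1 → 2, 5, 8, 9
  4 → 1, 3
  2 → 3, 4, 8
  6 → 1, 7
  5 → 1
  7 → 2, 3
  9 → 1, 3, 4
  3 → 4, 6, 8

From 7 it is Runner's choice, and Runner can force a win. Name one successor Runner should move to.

2

A0 = {8}
A1: add {2} — 2 (Runner) has 2→8.
A2: add {7} — 7 (Runner) has 7→2.
A3 = A2; e.g. 1 (Keeper) can still go to 5. Fixed point.
From 7, successor 2 is in the attractor (rank 1); the other successor 3 is not.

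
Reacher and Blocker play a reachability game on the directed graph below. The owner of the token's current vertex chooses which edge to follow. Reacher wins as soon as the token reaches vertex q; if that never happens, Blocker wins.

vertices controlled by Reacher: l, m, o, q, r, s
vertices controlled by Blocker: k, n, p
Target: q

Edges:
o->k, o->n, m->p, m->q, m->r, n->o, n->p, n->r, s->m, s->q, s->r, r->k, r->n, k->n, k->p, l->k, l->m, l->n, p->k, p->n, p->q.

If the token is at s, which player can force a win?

A0 = {q}
A1: add {m, s} — m (Reacher) has m→q; s (Reacher) has s→q.
s ∈ A1, so Reacher can force the target.

Reacher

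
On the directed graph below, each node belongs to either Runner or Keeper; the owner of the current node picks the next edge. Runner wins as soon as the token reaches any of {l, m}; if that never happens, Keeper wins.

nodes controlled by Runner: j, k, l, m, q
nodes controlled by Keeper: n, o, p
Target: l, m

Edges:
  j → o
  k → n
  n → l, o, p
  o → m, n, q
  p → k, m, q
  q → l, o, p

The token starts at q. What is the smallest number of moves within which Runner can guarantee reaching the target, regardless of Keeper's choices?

1

A0 = {l, m}
A1: add {q} — q (Runner) has q→l.
A2 = A1; e.g. j (Runner) has no edge into A1. Fixed point.
q enters the attractor at level 1, so Runner can force the target in 1 move from there.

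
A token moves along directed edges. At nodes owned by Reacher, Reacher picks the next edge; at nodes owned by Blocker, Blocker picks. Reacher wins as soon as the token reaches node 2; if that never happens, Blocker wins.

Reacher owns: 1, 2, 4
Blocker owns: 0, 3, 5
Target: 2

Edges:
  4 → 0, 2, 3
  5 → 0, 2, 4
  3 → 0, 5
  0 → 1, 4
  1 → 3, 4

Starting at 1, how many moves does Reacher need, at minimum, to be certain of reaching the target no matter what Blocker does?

2

A0 = {2}
A1: add {4} — 4 (Reacher) has 4→2.
A2: add {1} — 1 (Reacher) has 1→4.
1 enters the attractor at level 2, so Reacher can force the target in 2 moves from there.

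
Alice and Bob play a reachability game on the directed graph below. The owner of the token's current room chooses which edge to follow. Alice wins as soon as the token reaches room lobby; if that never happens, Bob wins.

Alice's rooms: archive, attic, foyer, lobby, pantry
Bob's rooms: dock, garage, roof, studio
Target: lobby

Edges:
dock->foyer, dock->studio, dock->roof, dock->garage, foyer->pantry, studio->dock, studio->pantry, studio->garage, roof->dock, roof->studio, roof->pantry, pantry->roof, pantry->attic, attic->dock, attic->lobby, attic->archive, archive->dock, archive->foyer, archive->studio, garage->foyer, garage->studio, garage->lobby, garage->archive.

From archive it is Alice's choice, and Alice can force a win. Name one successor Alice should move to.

A0 = {lobby}
A1: add {attic} — attic (Alice) has attic→lobby.
A2: add {pantry} — pantry (Alice) has pantry→attic.
A3: add {foyer} — foyer (Alice) has foyer→pantry.
A4: add {archive} — archive (Alice) has archive→foyer.
A5 = A4; e.g. dock (Bob) can still go to studio. Fixed point.
From archive, successor foyer is in the attractor (rank 3); the other successors dock, studio are not.

foyer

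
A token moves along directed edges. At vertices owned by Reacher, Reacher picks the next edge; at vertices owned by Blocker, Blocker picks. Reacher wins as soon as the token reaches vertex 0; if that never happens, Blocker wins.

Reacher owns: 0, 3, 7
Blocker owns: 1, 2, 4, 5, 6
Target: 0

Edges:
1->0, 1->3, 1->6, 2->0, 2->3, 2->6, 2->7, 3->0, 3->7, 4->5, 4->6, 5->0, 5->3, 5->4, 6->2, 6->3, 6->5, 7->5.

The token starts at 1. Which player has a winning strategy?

A0 = {0}
A1: add {3} — 3 (Reacher) has 3→0.
A2 = A1; e.g. 1 (Blocker) can still go to 6. Fixed point.
1 never enters the attractor, so Blocker can avoid the target forever.

Blocker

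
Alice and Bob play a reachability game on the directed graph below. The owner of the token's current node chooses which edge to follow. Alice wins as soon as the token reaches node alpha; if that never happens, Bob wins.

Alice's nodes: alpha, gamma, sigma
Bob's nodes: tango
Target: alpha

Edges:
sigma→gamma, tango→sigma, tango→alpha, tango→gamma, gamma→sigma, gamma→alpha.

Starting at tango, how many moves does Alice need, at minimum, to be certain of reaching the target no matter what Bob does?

3

A0 = {alpha}
A1: add {gamma} — gamma (Alice) has gamma→alpha.
A2: add {sigma} — sigma (Alice) has sigma→gamma.
A3: add {tango} — tango (Bob): all of {sigma, alpha, gamma} already in.
A3 = all vertices. Fixed point.
tango enters the attractor at level 3, so Alice can force the target in 3 moves from there.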